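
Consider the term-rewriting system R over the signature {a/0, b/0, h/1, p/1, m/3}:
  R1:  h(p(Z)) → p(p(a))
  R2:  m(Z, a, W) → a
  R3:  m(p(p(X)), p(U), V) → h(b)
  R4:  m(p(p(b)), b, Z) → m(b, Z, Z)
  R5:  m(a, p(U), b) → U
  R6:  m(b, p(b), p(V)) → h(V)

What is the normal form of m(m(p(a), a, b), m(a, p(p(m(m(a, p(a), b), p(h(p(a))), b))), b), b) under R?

1. m(m(p(a), a, b), m(a, p(p(m(m(a, p(a), b), p(h(p(a))), b))), b), b)  →  m(a, m(a, p(p(m(m(a, p(a), b), p(h(p(a))), b))), b), b)   [R2 at 1]
2. m(a, m(a, p(p(m(m(a, p(a), b), p(h(p(a))), b))), b), b)  →  m(a, p(m(m(a, p(a), b), p(h(p(a))), b)), b)   [R5 at 2]
3. m(a, p(m(m(a, p(a), b), p(h(p(a))), b)), b)  →  m(m(a, p(a), b), p(h(p(a))), b)   [R5 at ε]
4. m(m(a, p(a), b), p(h(p(a))), b)  →  m(a, p(h(p(a))), b)   [R5 at 1]
5. m(a, p(h(p(a))), b)  →  h(p(a))   [R5 at ε]
6. h(p(a))  →  p(p(a))   [R1 at ε]

p(p(a))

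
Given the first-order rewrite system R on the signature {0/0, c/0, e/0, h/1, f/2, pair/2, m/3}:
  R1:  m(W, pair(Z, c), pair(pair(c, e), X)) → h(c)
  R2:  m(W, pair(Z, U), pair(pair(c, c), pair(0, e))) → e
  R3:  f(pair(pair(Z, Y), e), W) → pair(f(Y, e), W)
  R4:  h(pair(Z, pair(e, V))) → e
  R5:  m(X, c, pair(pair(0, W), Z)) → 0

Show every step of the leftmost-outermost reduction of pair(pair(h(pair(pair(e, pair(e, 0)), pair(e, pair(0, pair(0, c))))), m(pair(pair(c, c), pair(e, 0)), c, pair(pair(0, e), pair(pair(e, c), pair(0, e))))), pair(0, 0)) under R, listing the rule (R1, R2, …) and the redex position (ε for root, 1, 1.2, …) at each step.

1. pair(pair(h(pair(pair(e, pair(e, 0)), pair(e, pair(0, pair(0, c))))), m(pair(pair(c, c), pair(e, 0)), c, pair(pair(0, e), pair(pair(e, c), pair(0, e))))), pair(0, 0))  →  pair(pair(e, m(pair(pair(c, c), pair(e, 0)), c, pair(pair(0, e), pair(pair(e, c), pair(0, e))))), pair(0, 0))   [R4 at 1.1]
2. pair(pair(e, m(pair(pair(c, c), pair(e, 0)), c, pair(pair(0, e), pair(pair(e, c), pair(0, e))))), pair(0, 0))  →  pair(pair(e, 0), pair(0, 0))   [R5 at 1.2]

pair(pair(e, 0), pair(0, 0))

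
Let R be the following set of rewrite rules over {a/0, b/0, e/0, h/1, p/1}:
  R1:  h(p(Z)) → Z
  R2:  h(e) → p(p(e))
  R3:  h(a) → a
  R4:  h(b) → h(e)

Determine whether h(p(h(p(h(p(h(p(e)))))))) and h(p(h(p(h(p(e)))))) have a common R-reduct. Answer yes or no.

Reduce t₁ = h(p(h(p(h(p(h(p(e)))))))):
1. h(p(h(p(h(p(h(p(e))))))))  →  h(p(h(p(h(p(e))))))   [R1 at ε]
2. h(p(h(p(h(p(e))))))  →  h(p(h(p(e))))   [R1 at ε]
3. h(p(h(p(e))))  →  h(p(e))   [R1 at ε]
4. h(p(e))  →  e   [R1 at ε]

Reduce t₂ = h(p(h(p(h(p(e)))))):
1. h(p(h(p(h(p(e))))))  →  h(p(h(p(e))))   [R1 at ε]
2. h(p(h(p(e))))  →  h(p(e))   [R1 at ε]
3. h(p(e))  →  e   [R1 at ε]

yes — NF(t₁) = e, NF(t₂) = e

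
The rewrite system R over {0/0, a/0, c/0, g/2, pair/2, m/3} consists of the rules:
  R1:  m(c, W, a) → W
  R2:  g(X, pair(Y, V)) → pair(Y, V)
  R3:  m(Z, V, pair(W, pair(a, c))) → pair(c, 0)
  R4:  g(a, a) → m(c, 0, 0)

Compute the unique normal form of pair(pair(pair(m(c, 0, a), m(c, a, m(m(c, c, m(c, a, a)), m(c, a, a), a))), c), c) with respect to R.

1. pair(pair(pair(m(c, 0, a), m(c, a, m(m(c, c, m(c, a, a)), m(c, a, a), a))), c), c)  →  pair(pair(pair(0, m(c, a, m(m(c, c, m(c, a, a)), m(c, a, a), a))), c), c)   [R1 at 1.1.1]
2. pair(pair(pair(0, m(c, a, m(m(c, c, m(c, a, a)), m(c, a, a), a))), c), c)  →  pair(pair(pair(0, m(c, a, m(m(c, c, a), m(c, a, a), a))), c), c)   [R1 at 1.1.2.3.1.3]
3. pair(pair(pair(0, m(c, a, m(m(c, c, a), m(c, a, a), a))), c), c)  →  pair(pair(pair(0, m(c, a, m(c, m(c, a, a), a))), c), c)   [R1 at 1.1.2.3.1]
4. pair(pair(pair(0, m(c, a, m(c, m(c, a, a), a))), c), c)  →  pair(pair(pair(0, m(c, a, m(c, a, a))), c), c)   [R1 at 1.1.2.3]
5. pair(pair(pair(0, m(c, a, m(c, a, a))), c), c)  →  pair(pair(pair(0, m(c, a, a)), c), c)   [R1 at 1.1.2.3]
6. pair(pair(pair(0, m(c, a, a)), c), c)  →  pair(pair(pair(0, a), c), c)   [R1 at 1.1.2]

pair(pair(pair(0, a), c), c)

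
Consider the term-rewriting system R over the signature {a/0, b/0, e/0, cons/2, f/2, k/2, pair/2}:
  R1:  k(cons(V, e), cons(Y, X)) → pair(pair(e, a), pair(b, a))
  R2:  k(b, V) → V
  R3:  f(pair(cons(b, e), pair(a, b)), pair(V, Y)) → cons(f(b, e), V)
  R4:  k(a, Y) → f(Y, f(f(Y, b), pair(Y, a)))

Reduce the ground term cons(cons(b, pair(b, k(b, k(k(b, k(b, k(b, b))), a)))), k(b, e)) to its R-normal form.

cons(cons(b, pair(b, a)), e)

1. cons(cons(b, pair(b, k(b, k(k(b, k(b, k(b, b))), a)))), k(b, e))  →  cons(cons(b, pair(b, k(k(b, k(b, k(b, b))), a))), k(b, e))   [R2 at 1.2.2]
2. cons(cons(b, pair(b, k(k(b, k(b, k(b, b))), a))), k(b, e))  →  cons(cons(b, pair(b, k(k(b, k(b, b)), a))), k(b, e))   [R2 at 1.2.2.1]
3. cons(cons(b, pair(b, k(k(b, k(b, b)), a))), k(b, e))  →  cons(cons(b, pair(b, k(k(b, b), a))), k(b, e))   [R2 at 1.2.2.1]
4. cons(cons(b, pair(b, k(k(b, b), a))), k(b, e))  →  cons(cons(b, pair(b, k(b, a))), k(b, e))   [R2 at 1.2.2.1]
5. cons(cons(b, pair(b, k(b, a))), k(b, e))  →  cons(cons(b, pair(b, a)), k(b, e))   [R2 at 1.2.2]
6. cons(cons(b, pair(b, a)), k(b, e))  →  cons(cons(b, pair(b, a)), e)   [R2 at 2]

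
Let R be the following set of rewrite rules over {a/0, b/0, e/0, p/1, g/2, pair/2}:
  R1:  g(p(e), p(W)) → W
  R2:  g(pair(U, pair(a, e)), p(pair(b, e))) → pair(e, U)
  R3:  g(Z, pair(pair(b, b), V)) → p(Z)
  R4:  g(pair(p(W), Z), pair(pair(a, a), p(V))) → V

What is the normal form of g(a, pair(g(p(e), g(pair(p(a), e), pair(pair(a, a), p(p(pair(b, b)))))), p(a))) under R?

1. g(a, pair(g(p(e), g(pair(p(a), e), pair(pair(a, a), p(p(pair(b, b)))))), p(a)))  →  g(a, pair(g(p(e), p(pair(b, b))), p(a)))   [R4 at 2.1.2]
2. g(a, pair(g(p(e), p(pair(b, b))), p(a)))  →  g(a, pair(pair(b, b), p(a)))   [R1 at 2.1]
3. g(a, pair(pair(b, b), p(a)))  →  p(a)   [R3 at ε]

p(a)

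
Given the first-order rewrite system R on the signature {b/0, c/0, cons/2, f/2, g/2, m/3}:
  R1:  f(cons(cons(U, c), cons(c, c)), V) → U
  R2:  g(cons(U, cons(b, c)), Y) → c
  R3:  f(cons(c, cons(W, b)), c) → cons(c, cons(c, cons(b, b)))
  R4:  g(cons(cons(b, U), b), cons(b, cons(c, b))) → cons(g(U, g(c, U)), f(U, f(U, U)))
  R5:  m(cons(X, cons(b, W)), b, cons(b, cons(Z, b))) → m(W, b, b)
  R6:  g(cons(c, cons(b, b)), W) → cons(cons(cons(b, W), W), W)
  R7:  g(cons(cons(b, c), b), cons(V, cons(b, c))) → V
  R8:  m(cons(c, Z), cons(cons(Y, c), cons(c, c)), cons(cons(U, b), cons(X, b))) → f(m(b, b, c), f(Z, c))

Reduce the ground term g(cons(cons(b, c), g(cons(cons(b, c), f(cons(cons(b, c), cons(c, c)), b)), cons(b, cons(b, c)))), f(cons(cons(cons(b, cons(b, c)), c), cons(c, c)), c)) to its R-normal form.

b

1. g(cons(cons(b, c), g(cons(cons(b, c), f(cons(cons(b, c), cons(c, c)), b)), cons(b, cons(b, c)))), f(cons(cons(cons(b, cons(b, c)), c), cons(c, c)), c))  →  g(cons(cons(b, c), g(cons(cons(b, c), b), cons(b, cons(b, c)))), f(cons(cons(cons(b, cons(b, c)), c), cons(c, c)), c))   [R1 at 1.2.1.2]
2. g(cons(cons(b, c), g(cons(cons(b, c), b), cons(b, cons(b, c)))), f(cons(cons(cons(b, cons(b, c)), c), cons(c, c)), c))  →  g(cons(cons(b, c), b), f(cons(cons(cons(b, cons(b, c)), c), cons(c, c)), c))   [R7 at 1.2]
3. g(cons(cons(b, c), b), f(cons(cons(cons(b, cons(b, c)), c), cons(c, c)), c))  →  g(cons(cons(b, c), b), cons(b, cons(b, c)))   [R1 at 2]
4. g(cons(cons(b, c), b), cons(b, cons(b, c)))  →  b   [R7 at ε]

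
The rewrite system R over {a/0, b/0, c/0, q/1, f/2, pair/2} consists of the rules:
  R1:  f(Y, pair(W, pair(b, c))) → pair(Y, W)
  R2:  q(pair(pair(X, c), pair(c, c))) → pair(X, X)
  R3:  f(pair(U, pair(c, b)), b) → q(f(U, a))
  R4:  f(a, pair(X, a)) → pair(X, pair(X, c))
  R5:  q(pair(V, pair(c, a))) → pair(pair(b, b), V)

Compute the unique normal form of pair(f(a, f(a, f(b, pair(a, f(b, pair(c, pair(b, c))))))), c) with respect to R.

pair(pair(a, b), c)

1. pair(f(a, f(a, f(b, pair(a, f(b, pair(c, pair(b, c))))))), c)  →  pair(f(a, f(a, f(b, pair(a, pair(b, c))))), c)   [R1 at 1.2.2.2.2]
2. pair(f(a, f(a, f(b, pair(a, pair(b, c))))), c)  →  pair(f(a, f(a, pair(b, a))), c)   [R1 at 1.2.2]
3. pair(f(a, f(a, pair(b, a))), c)  →  pair(f(a, pair(b, pair(b, c))), c)   [R4 at 1.2]
4. pair(f(a, pair(b, pair(b, c))), c)  →  pair(pair(a, b), c)   [R1 at 1]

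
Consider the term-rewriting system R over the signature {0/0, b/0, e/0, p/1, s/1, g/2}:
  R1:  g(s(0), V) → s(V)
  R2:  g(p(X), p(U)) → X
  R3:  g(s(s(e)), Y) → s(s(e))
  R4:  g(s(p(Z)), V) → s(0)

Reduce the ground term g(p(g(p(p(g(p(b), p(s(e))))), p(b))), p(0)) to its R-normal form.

1. g(p(g(p(p(g(p(b), p(s(e))))), p(b))), p(0))  →  g(p(p(g(p(b), p(s(e))))), p(b))   [R2 at ε]
2. g(p(p(g(p(b), p(s(e))))), p(b))  →  p(g(p(b), p(s(e))))   [R2 at ε]
3. p(g(p(b), p(s(e))))  →  p(b)   [R2 at 1]

p(b)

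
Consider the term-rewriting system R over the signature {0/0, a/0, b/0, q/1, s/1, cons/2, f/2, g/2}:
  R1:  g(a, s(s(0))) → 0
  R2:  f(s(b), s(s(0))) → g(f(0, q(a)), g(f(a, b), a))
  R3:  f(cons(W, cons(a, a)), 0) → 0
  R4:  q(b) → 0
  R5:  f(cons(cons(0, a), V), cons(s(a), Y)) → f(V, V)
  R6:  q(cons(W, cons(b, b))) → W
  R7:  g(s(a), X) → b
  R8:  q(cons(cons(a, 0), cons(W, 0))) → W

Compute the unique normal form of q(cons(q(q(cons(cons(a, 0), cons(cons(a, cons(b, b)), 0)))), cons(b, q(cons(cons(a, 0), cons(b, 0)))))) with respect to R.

1. q(cons(q(q(cons(cons(a, 0), cons(cons(a, cons(b, b)), 0)))), cons(b, q(cons(cons(a, 0), cons(b, 0))))))  →  q(cons(q(cons(a, cons(b, b))), cons(b, q(cons(cons(a, 0), cons(b, 0))))))   [R8 at 1.1.1]
2. q(cons(q(cons(a, cons(b, b))), cons(b, q(cons(cons(a, 0), cons(b, 0))))))  →  q(cons(a, cons(b, q(cons(cons(a, 0), cons(b, 0))))))   [R6 at 1.1]
3. q(cons(a, cons(b, q(cons(cons(a, 0), cons(b, 0))))))  →  q(cons(a, cons(b, b)))   [R8 at 1.2.2]
4. q(cons(a, cons(b, b)))  →  a   [R6 at ε]

a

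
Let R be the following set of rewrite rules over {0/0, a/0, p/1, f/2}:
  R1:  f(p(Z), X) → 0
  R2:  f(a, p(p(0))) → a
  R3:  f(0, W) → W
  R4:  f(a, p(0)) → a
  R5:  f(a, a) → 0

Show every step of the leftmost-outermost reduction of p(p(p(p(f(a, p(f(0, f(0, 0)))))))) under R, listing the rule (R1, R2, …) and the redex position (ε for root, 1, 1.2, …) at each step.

1. p(p(p(p(f(a, p(f(0, f(0, 0))))))))  →  p(p(p(p(f(a, p(f(0, 0)))))))   [R3 at 1.1.1.1.2.1]
2. p(p(p(p(f(a, p(f(0, 0)))))))  →  p(p(p(p(f(a, p(0))))))   [R3 at 1.1.1.1.2.1]
3. p(p(p(p(f(a, p(0))))))  →  p(p(p(p(a))))   [R4 at 1.1.1.1]

p(p(p(p(a))))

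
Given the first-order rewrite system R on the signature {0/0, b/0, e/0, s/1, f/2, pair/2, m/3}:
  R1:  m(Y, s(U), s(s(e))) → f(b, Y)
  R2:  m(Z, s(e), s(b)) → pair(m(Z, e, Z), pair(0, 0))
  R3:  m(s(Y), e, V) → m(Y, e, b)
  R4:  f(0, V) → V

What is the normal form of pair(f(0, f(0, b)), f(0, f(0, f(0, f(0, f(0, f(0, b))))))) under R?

pair(b, b)

1. pair(f(0, f(0, b)), f(0, f(0, f(0, f(0, f(0, f(0, b)))))))  →  pair(f(0, b), f(0, f(0, f(0, f(0, f(0, f(0, b)))))))   [R4 at 1]
2. pair(f(0, b), f(0, f(0, f(0, f(0, f(0, f(0, b)))))))  →  pair(b, f(0, f(0, f(0, f(0, f(0, f(0, b)))))))   [R4 at 1]
3. pair(b, f(0, f(0, f(0, f(0, f(0, f(0, b)))))))  →  pair(b, f(0, f(0, f(0, f(0, f(0, b))))))   [R4 at 2]
4. pair(b, f(0, f(0, f(0, f(0, f(0, b))))))  →  pair(b, f(0, f(0, f(0, f(0, b)))))   [R4 at 2]
5. pair(b, f(0, f(0, f(0, f(0, b)))))  →  pair(b, f(0, f(0, f(0, b))))   [R4 at 2]
6. pair(b, f(0, f(0, f(0, b))))  →  pair(b, f(0, f(0, b)))   [R4 at 2]
7. pair(b, f(0, f(0, b)))  →  pair(b, f(0, b))   [R4 at 2]
8. pair(b, f(0, b))  →  pair(b, b)   [R4 at 2]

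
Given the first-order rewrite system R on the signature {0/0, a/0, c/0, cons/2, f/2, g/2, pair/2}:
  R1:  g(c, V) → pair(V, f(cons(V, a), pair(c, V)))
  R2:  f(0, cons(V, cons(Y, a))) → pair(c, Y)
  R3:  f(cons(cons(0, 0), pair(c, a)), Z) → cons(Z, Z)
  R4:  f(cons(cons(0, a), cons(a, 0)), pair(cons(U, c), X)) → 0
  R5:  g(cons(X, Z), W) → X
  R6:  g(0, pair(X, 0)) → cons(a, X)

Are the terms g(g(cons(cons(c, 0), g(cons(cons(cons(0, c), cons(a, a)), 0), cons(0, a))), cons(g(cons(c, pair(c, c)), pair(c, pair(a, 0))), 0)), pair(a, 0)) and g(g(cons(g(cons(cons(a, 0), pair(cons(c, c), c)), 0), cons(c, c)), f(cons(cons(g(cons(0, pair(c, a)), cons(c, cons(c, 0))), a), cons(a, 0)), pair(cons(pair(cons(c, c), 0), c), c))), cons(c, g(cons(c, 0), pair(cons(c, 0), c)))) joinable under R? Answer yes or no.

no — NF(t₁) = c, NF(t₂) = a

Reduce t₁ = g(g(cons(cons(c, 0), g(cons(cons(cons(0, c), cons(a, a)), 0), cons(0, a))), cons(g(cons(c, pair(c, c)), pair(c, pair(a, 0))), 0)), pair(a, 0)):
1. g(g(cons(cons(c, 0), g(cons(cons(cons(0, c), cons(a, a)), 0), cons(0, a))), cons(g(cons(c, pair(c, c)), pair(c, pair(a, 0))), 0)), pair(a, 0))  →  g(cons(c, 0), pair(a, 0))   [R5 at 1]
2. g(cons(c, 0), pair(a, 0))  →  c   [R5 at ε]

Reduce t₂ = g(g(cons(g(cons(cons(a, 0), pair(cons(c, c), c)), 0), cons(c, c)), f(cons(cons(g(cons(0, pair(c, a)), cons(c, cons(c, 0))), a), cons(a, 0)), pair(cons(pair(cons(c, c), 0), c), c))), cons(c, g(cons(c, 0), pair(cons(c, 0), c)))):
1. g(g(cons(g(cons(cons(a, 0), pair(cons(c, c), c)), 0), cons(c, c)), f(cons(cons(g(cons(0, pair(c, a)), cons(c, cons(c, 0))), a), cons(a, 0)), pair(cons(pair(cons(c, c), 0), c), c))), cons(c, g(cons(c, 0), pair(cons(c, 0), c))))  →  g(g(cons(cons(a, 0), pair(cons(c, c), c)), 0), cons(c, g(cons(c, 0), pair(cons(c, 0), c))))   [R5 at 1]
2. g(g(cons(cons(a, 0), pair(cons(c, c), c)), 0), cons(c, g(cons(c, 0), pair(cons(c, 0), c))))  →  g(cons(a, 0), cons(c, g(cons(c, 0), pair(cons(c, 0), c))))   [R5 at 1]
3. g(cons(a, 0), cons(c, g(cons(c, 0), pair(cons(c, 0), c))))  →  a   [R5 at ε]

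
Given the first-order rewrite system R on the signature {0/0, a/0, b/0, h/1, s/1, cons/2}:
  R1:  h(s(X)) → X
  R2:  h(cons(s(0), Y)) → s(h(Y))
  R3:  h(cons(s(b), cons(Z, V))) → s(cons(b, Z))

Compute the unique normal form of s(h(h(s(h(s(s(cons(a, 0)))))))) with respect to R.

1. s(h(h(s(h(s(s(cons(a, 0))))))))  →  s(h(h(s(s(cons(a, 0))))))   [R1 at 1.1]
2. s(h(h(s(s(cons(a, 0))))))  →  s(h(s(cons(a, 0))))   [R1 at 1.1]
3. s(h(s(cons(a, 0))))  →  s(cons(a, 0))   [R1 at 1]

s(cons(a, 0))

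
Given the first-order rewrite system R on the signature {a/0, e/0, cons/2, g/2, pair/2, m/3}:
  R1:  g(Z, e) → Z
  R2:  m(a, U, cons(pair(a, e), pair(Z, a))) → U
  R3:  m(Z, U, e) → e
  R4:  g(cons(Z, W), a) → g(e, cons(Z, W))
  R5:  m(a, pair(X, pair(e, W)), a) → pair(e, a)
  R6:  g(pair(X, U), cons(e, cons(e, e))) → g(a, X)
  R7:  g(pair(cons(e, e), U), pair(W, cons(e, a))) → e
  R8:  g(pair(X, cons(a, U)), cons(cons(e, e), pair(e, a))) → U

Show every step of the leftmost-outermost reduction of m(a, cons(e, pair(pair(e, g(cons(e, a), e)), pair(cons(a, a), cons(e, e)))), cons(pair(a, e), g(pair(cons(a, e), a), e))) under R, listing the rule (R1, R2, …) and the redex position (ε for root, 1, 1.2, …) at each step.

1. m(a, cons(e, pair(pair(e, g(cons(e, a), e)), pair(cons(a, a), cons(e, e)))), cons(pair(a, e), g(pair(cons(a, e), a), e)))  →  m(a, cons(e, pair(pair(e, cons(e, a)), pair(cons(a, a), cons(e, e)))), cons(pair(a, e), g(pair(cons(a, e), a), e)))   [R1 at 2.2.1.2]
2. m(a, cons(e, pair(pair(e, cons(e, a)), pair(cons(a, a), cons(e, e)))), cons(pair(a, e), g(pair(cons(a, e), a), e)))  →  m(a, cons(e, pair(pair(e, cons(e, a)), pair(cons(a, a), cons(e, e)))), cons(pair(a, e), pair(cons(a, e), a)))   [R1 at 3.2]
3. m(a, cons(e, pair(pair(e, cons(e, a)), pair(cons(a, a), cons(e, e)))), cons(pair(a, e), pair(cons(a, e), a)))  →  cons(e, pair(pair(e, cons(e, a)), pair(cons(a, a), cons(e, e))))   [R2 at ε]

cons(e, pair(pair(e, cons(e, a)), pair(cons(a, a), cons(e, e))))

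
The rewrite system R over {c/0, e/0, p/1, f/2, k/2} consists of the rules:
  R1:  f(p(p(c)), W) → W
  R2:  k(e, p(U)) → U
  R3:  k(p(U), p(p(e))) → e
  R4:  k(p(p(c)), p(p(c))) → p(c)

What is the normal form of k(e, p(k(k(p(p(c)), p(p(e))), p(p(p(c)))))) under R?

1. k(e, p(k(k(p(p(c)), p(p(e))), p(p(p(c))))))  →  k(k(p(p(c)), p(p(e))), p(p(p(c))))   [R2 at ε]
2. k(k(p(p(c)), p(p(e))), p(p(p(c))))  →  k(e, p(p(p(c))))   [R3 at 1]
3. k(e, p(p(p(c))))  →  p(p(c))   [R2 at ε]

p(p(c))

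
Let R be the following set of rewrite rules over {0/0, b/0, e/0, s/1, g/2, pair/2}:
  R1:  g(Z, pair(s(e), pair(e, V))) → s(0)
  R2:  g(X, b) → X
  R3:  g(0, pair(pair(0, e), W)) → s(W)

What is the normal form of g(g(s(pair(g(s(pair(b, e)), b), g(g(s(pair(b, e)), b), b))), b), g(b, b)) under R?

1. g(g(s(pair(g(s(pair(b, e)), b), g(g(s(pair(b, e)), b), b))), b), g(b, b))  →  g(s(pair(g(s(pair(b, e)), b), g(g(s(pair(b, e)), b), b))), g(b, b))   [R2 at 1]
2. g(s(pair(g(s(pair(b, e)), b), g(g(s(pair(b, e)), b), b))), g(b, b))  →  g(s(pair(s(pair(b, e)), g(g(s(pair(b, e)), b), b))), g(b, b))   [R2 at 1.1.1]
3. g(s(pair(s(pair(b, e)), g(g(s(pair(b, e)), b), b))), g(b, b))  →  g(s(pair(s(pair(b, e)), g(s(pair(b, e)), b))), g(b, b))   [R2 at 1.1.2]
4. g(s(pair(s(pair(b, e)), g(s(pair(b, e)), b))), g(b, b))  →  g(s(pair(s(pair(b, e)), s(pair(b, e)))), g(b, b))   [R2 at 1.1.2]
5. g(s(pair(s(pair(b, e)), s(pair(b, e)))), g(b, b))  →  g(s(pair(s(pair(b, e)), s(pair(b, e)))), b)   [R2 at 2]
6. g(s(pair(s(pair(b, e)), s(pair(b, e)))), b)  →  s(pair(s(pair(b, e)), s(pair(b, e))))   [R2 at ε]

s(pair(s(pair(b, e)), s(pair(b, e))))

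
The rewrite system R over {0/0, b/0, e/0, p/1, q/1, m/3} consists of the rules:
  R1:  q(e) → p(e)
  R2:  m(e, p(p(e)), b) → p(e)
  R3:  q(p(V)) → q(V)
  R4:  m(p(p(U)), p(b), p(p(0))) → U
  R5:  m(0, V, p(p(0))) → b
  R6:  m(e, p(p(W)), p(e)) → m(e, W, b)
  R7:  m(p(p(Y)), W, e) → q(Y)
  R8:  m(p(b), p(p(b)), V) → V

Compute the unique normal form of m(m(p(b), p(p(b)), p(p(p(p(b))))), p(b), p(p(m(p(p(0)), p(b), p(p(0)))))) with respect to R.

p(p(b))

1. m(m(p(b), p(p(b)), p(p(p(p(b))))), p(b), p(p(m(p(p(0)), p(b), p(p(0))))))  →  m(p(p(p(p(b)))), p(b), p(p(m(p(p(0)), p(b), p(p(0))))))   [R8 at 1]
2. m(p(p(p(p(b)))), p(b), p(p(m(p(p(0)), p(b), p(p(0))))))  →  m(p(p(p(p(b)))), p(b), p(p(0)))   [R4 at 3.1.1]
3. m(p(p(p(p(b)))), p(b), p(p(0)))  →  p(p(b))   [R4 at ε]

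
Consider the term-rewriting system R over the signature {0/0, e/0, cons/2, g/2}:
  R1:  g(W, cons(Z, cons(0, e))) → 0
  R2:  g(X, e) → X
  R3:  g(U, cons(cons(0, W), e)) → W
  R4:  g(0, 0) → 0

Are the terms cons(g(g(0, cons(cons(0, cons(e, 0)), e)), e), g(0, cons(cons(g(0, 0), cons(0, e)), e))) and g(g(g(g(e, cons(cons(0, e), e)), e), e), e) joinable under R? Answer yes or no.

Reduce t₁ = cons(g(g(0, cons(cons(0, cons(e, 0)), e)), e), g(0, cons(cons(g(0, 0), cons(0, e)), e))):
1. cons(g(g(0, cons(cons(0, cons(e, 0)), e)), e), g(0, cons(cons(g(0, 0), cons(0, e)), e)))  →  cons(g(0, cons(cons(0, cons(e, 0)), e)), g(0, cons(cons(g(0, 0), cons(0, e)), e)))   [R2 at 1]
2. cons(g(0, cons(cons(0, cons(e, 0)), e)), g(0, cons(cons(g(0, 0), cons(0, e)), e)))  →  cons(cons(e, 0), g(0, cons(cons(g(0, 0), cons(0, e)), e)))   [R3 at 1]
3. cons(cons(e, 0), g(0, cons(cons(g(0, 0), cons(0, e)), e)))  →  cons(cons(e, 0), g(0, cons(cons(0, cons(0, e)), e)))   [R4 at 2.2.1.1]
4. cons(cons(e, 0), g(0, cons(cons(0, cons(0, e)), e)))  →  cons(cons(e, 0), cons(0, e))   [R3 at 2]

Reduce t₂ = g(g(g(g(e, cons(cons(0, e), e)), e), e), e):
1. g(g(g(g(e, cons(cons(0, e), e)), e), e), e)  →  g(g(g(e, cons(cons(0, e), e)), e), e)   [R2 at ε]
2. g(g(g(e, cons(cons(0, e), e)), e), e)  →  g(g(e, cons(cons(0, e), e)), e)   [R2 at ε]
3. g(g(e, cons(cons(0, e), e)), e)  →  g(e, cons(cons(0, e), e))   [R2 at ε]
4. g(e, cons(cons(0, e), e))  →  e   [R3 at ε]

no — NF(t₁) = cons(cons(e, 0), cons(0, e)), NF(t₂) = e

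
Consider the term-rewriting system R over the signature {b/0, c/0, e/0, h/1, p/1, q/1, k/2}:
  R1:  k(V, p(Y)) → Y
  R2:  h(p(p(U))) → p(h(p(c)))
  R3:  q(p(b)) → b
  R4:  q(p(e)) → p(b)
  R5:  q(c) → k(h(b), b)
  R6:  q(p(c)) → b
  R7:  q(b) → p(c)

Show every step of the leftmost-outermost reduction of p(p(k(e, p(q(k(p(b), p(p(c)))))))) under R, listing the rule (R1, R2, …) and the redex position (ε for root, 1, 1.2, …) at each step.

p(p(b))

1. p(p(k(e, p(q(k(p(b), p(p(c))))))))  →  p(p(q(k(p(b), p(p(c))))))   [R1 at 1.1]
2. p(p(q(k(p(b), p(p(c))))))  →  p(p(q(p(c))))   [R1 at 1.1.1]
3. p(p(q(p(c))))  →  p(p(b))   [R6 at 1.1]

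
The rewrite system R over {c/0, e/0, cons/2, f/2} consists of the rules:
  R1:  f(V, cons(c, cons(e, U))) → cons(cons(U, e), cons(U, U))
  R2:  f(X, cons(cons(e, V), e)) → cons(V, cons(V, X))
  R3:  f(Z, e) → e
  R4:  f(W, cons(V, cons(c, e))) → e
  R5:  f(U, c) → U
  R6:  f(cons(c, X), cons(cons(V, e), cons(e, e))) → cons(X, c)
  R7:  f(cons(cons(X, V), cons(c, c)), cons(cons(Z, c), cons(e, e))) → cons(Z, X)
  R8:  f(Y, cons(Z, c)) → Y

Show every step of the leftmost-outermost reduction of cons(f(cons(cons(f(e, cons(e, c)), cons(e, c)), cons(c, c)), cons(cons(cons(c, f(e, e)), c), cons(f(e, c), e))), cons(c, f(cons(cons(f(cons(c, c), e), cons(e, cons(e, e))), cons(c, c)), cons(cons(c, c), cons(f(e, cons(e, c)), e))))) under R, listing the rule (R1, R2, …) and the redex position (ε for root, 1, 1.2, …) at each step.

1. cons(f(cons(cons(f(e, cons(e, c)), cons(e, c)), cons(c, c)), cons(cons(cons(c, f(e, e)), c), cons(f(e, c), e))), cons(c, f(cons(cons(f(cons(c, c), e), cons(e, cons(e, e))), cons(c, c)), cons(cons(c, c), cons(f(e, cons(e, c)), e)))))  →  cons(f(cons(cons(e, cons(e, c)), cons(c, c)), cons(cons(cons(c, f(e, e)), c), cons(f(e, c), e))), cons(c, f(cons(cons(f(cons(c, c), e), cons(e, cons(e, e))), cons(c, c)), cons(cons(c, c), cons(f(e, cons(e, c)), e)))))   [R8 at 1.1.1.1]
2. cons(f(cons(cons(e, cons(e, c)), cons(c, c)), cons(cons(cons(c, f(e, e)), c), cons(f(e, c), e))), cons(c, f(cons(cons(f(cons(c, c), e), cons(e, cons(e, e))), cons(c, c)), cons(cons(c, c), cons(f(e, cons(e, c)), e)))))  →  cons(f(cons(cons(e, cons(e, c)), cons(c, c)), cons(cons(cons(c, e), c), cons(f(e, c), e))), cons(c, f(cons(cons(f(cons(c, c), e), cons(e, cons(e, e))), cons(c, c)), cons(cons(c, c), cons(f(e, cons(e, c)), e)))))   [R3 at 1.2.1.1.2]
3. cons(f(cons(cons(e, cons(e, c)), cons(c, c)), cons(cons(cons(c, e), c), cons(f(e, c), e))), cons(c, f(cons(cons(f(cons(c, c), e), cons(e, cons(e, e))), cons(c, c)), cons(cons(c, c), cons(f(e, cons(e, c)), e)))))  →  cons(f(cons(cons(e, cons(e, c)), cons(c, c)), cons(cons(cons(c, e), c), cons(e, e))), cons(c, f(cons(cons(f(cons(c, c), e), cons(e, cons(e, e))), cons(c, c)), cons(cons(c, c), cons(f(e, cons(e, c)), e)))))   [R5 at 1.2.2.1]
4. cons(f(cons(cons(e, cons(e, c)), cons(c, c)), cons(cons(cons(c, e), c), cons(e, e))), cons(c, f(cons(cons(f(cons(c, c), e), cons(e, cons(e, e))), cons(c, c)), cons(cons(c, c), cons(f(e, cons(e, c)), e)))))  →  cons(cons(cons(c, e), e), cons(c, f(cons(cons(f(cons(c, c), e), cons(e, cons(e, e))), cons(c, c)), cons(cons(c, c), cons(f(e, cons(e, c)), e)))))   [R7 at 1]
5. cons(cons(cons(c, e), e), cons(c, f(cons(cons(f(cons(c, c), e), cons(e, cons(e, e))), cons(c, c)), cons(cons(c, c), cons(f(e, cons(e, c)), e)))))  →  cons(cons(cons(c, e), e), cons(c, f(cons(cons(e, cons(e, cons(e, e))), cons(c, c)), cons(cons(c, c), cons(f(e, cons(e, c)), e)))))   [R3 at 2.2.1.1.1]
6. cons(cons(cons(c, e), e), cons(c, f(cons(cons(e, cons(e, cons(e, e))), cons(c, c)), cons(cons(c, c), cons(f(e, cons(e, c)), e)))))  →  cons(cons(cons(c, e), e), cons(c, f(cons(cons(e, cons(e, cons(e, e))), cons(c, c)), cons(cons(c, c), cons(e, e)))))   [R8 at 2.2.2.2.1]
7. cons(cons(cons(c, e), e), cons(c, f(cons(cons(e, cons(e, cons(e, e))), cons(c, c)), cons(cons(c, c), cons(e, e)))))  →  cons(cons(cons(c, e), e), cons(c, cons(c, e)))   [R7 at 2.2]

cons(cons(cons(c, e), e), cons(c, cons(c, e)))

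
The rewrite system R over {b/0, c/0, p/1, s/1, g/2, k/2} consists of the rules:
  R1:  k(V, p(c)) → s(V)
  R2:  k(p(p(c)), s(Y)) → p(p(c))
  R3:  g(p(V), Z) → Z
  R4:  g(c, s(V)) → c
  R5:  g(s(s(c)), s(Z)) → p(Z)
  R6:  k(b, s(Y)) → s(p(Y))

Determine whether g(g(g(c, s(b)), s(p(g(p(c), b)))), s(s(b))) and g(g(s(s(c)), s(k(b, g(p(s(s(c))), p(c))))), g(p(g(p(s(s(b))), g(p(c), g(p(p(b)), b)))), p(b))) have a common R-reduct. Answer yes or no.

no — NF(t₁) = c, NF(t₂) = p(b)

Reduce t₁ = g(g(g(c, s(b)), s(p(g(p(c), b)))), s(s(b))):
1. g(g(g(c, s(b)), s(p(g(p(c), b)))), s(s(b)))  →  g(g(c, s(p(g(p(c), b)))), s(s(b)))   [R4 at 1.1]
2. g(g(c, s(p(g(p(c), b)))), s(s(b)))  →  g(c, s(s(b)))   [R4 at 1]
3. g(c, s(s(b)))  →  c   [R4 at ε]

Reduce t₂ = g(g(s(s(c)), s(k(b, g(p(s(s(c))), p(c))))), g(p(g(p(s(s(b))), g(p(c), g(p(p(b)), b)))), p(b))):
1. g(g(s(s(c)), s(k(b, g(p(s(s(c))), p(c))))), g(p(g(p(s(s(b))), g(p(c), g(p(p(b)), b)))), p(b)))  →  g(p(k(b, g(p(s(s(c))), p(c)))), g(p(g(p(s(s(b))), g(p(c), g(p(p(b)), b)))), p(b)))   [R5 at 1]
2. g(p(k(b, g(p(s(s(c))), p(c)))), g(p(g(p(s(s(b))), g(p(c), g(p(p(b)), b)))), p(b)))  →  g(p(g(p(s(s(b))), g(p(c), g(p(p(b)), b)))), p(b))   [R3 at ε]
3. g(p(g(p(s(s(b))), g(p(c), g(p(p(b)), b)))), p(b))  →  p(b)   [R3 at ε]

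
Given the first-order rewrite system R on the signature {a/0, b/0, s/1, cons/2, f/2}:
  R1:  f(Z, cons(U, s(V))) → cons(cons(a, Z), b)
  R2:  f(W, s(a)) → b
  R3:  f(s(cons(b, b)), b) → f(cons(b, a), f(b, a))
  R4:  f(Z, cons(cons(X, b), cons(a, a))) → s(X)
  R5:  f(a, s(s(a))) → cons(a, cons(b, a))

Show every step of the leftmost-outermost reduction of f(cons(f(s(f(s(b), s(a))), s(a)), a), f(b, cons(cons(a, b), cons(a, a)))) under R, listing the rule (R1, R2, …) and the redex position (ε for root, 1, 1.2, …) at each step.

b

1. f(cons(f(s(f(s(b), s(a))), s(a)), a), f(b, cons(cons(a, b), cons(a, a))))  →  f(cons(b, a), f(b, cons(cons(a, b), cons(a, a))))   [R2 at 1.1]
2. f(cons(b, a), f(b, cons(cons(a, b), cons(a, a))))  →  f(cons(b, a), s(a))   [R4 at 2]
3. f(cons(b, a), s(a))  →  b   [R2 at ε]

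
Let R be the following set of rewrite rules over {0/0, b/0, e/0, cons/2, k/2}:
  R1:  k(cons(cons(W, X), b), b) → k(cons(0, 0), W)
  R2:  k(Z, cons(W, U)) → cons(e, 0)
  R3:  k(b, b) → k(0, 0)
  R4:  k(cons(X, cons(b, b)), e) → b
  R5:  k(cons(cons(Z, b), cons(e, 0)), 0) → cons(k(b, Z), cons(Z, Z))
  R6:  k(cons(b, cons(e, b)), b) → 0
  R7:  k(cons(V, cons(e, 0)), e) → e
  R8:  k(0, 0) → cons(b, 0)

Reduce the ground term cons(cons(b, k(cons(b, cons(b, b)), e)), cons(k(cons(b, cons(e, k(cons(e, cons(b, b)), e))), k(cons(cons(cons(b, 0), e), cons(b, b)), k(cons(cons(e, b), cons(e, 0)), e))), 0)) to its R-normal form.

cons(cons(b, b), cons(0, 0))

1. cons(cons(b, k(cons(b, cons(b, b)), e)), cons(k(cons(b, cons(e, k(cons(e, cons(b, b)), e))), k(cons(cons(cons(b, 0), e), cons(b, b)), k(cons(cons(e, b), cons(e, 0)), e))), 0))  →  cons(cons(b, b), cons(k(cons(b, cons(e, k(cons(e, cons(b, b)), e))), k(cons(cons(cons(b, 0), e), cons(b, b)), k(cons(cons(e, b), cons(e, 0)), e))), 0))   [R4 at 1.2]
2. cons(cons(b, b), cons(k(cons(b, cons(e, k(cons(e, cons(b, b)), e))), k(cons(cons(cons(b, 0), e), cons(b, b)), k(cons(cons(e, b), cons(e, 0)), e))), 0))  →  cons(cons(b, b), cons(k(cons(b, cons(e, b)), k(cons(cons(cons(b, 0), e), cons(b, b)), k(cons(cons(e, b), cons(e, 0)), e))), 0))   [R4 at 2.1.1.2.2]
3. cons(cons(b, b), cons(k(cons(b, cons(e, b)), k(cons(cons(cons(b, 0), e), cons(b, b)), k(cons(cons(e, b), cons(e, 0)), e))), 0))  →  cons(cons(b, b), cons(k(cons(b, cons(e, b)), k(cons(cons(cons(b, 0), e), cons(b, b)), e)), 0))   [R7 at 2.1.2.2]
4. cons(cons(b, b), cons(k(cons(b, cons(e, b)), k(cons(cons(cons(b, 0), e), cons(b, b)), e)), 0))  →  cons(cons(b, b), cons(k(cons(b, cons(e, b)), b), 0))   [R4 at 2.1.2]
5. cons(cons(b, b), cons(k(cons(b, cons(e, b)), b), 0))  →  cons(cons(b, b), cons(0, 0))   [R6 at 2.1]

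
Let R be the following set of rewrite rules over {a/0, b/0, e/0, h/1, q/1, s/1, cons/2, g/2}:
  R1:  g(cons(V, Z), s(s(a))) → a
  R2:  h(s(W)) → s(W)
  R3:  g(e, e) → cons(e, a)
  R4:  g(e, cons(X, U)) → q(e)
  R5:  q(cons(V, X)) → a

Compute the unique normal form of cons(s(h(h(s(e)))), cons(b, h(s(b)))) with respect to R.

cons(s(s(e)), cons(b, s(b)))

1. cons(s(h(h(s(e)))), cons(b, h(s(b))))  →  cons(s(h(s(e))), cons(b, h(s(b))))   [R2 at 1.1.1]
2. cons(s(h(s(e))), cons(b, h(s(b))))  →  cons(s(s(e)), cons(b, h(s(b))))   [R2 at 1.1]
3. cons(s(s(e)), cons(b, h(s(b))))  →  cons(s(s(e)), cons(b, s(b)))   [R2 at 2.2]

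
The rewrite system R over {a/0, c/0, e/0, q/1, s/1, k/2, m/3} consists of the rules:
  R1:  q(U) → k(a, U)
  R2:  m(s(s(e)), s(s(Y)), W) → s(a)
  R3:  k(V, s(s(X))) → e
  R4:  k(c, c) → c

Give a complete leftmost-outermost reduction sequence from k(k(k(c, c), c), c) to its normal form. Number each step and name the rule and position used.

c

1. k(k(k(c, c), c), c)  →  k(k(c, c), c)   [R4 at 1.1]
2. k(k(c, c), c)  →  k(c, c)   [R4 at 1]
3. k(c, c)  →  c   [R4 at ε]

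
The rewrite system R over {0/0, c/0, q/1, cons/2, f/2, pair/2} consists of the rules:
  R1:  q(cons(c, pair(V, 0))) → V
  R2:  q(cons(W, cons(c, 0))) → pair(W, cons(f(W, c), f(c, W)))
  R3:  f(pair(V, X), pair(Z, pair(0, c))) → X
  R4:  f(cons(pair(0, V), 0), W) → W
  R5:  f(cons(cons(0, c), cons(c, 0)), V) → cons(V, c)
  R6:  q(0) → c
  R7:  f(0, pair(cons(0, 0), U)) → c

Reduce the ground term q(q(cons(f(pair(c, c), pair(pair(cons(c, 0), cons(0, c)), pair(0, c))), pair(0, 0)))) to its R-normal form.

1. q(q(cons(f(pair(c, c), pair(pair(cons(c, 0), cons(0, c)), pair(0, c))), pair(0, 0))))  →  q(q(cons(c, pair(0, 0))))   [R3 at 1.1.1]
2. q(q(cons(c, pair(0, 0))))  →  q(0)   [R1 at 1]
3. q(0)  →  c   [R6 at ε]

c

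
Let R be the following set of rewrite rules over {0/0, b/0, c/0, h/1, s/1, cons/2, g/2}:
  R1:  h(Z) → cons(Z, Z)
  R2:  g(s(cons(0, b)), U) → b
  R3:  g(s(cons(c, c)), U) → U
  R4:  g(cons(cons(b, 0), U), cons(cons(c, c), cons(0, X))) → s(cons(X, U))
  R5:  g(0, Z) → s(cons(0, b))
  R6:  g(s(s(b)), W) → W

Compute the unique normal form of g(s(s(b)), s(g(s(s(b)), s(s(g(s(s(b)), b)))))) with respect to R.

1. g(s(s(b)), s(g(s(s(b)), s(s(g(s(s(b)), b))))))  →  s(g(s(s(b)), s(s(g(s(s(b)), b)))))   [R6 at ε]
2. s(g(s(s(b)), s(s(g(s(s(b)), b)))))  →  s(s(s(g(s(s(b)), b))))   [R6 at 1]
3. s(s(s(g(s(s(b)), b))))  →  s(s(s(b)))   [R6 at 1.1.1]

s(s(s(b)))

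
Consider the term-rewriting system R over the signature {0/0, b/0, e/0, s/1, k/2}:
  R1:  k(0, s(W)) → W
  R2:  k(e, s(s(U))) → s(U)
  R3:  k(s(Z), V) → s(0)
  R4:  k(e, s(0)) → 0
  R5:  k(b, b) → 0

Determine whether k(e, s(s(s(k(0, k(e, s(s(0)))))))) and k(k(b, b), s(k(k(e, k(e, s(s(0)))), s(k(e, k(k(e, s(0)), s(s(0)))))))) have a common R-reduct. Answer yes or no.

no — NF(t₁) = s(s(0)), NF(t₂) = 0

Reduce t₁ = k(e, s(s(s(k(0, k(e, s(s(0)))))))):
1. k(e, s(s(s(k(0, k(e, s(s(0))))))))  →  s(s(k(0, k(e, s(s(0))))))   [R2 at ε]
2. s(s(k(0, k(e, s(s(0))))))  →  s(s(k(0, s(0))))   [R2 at 1.1.2]
3. s(s(k(0, s(0))))  →  s(s(0))   [R1 at 1.1]

Reduce t₂ = k(k(b, b), s(k(k(e, k(e, s(s(0)))), s(k(e, k(k(e, s(0)), s(s(0)))))))):
1. k(k(b, b), s(k(k(e, k(e, s(s(0)))), s(k(e, k(k(e, s(0)), s(s(0))))))))  →  k(0, s(k(k(e, k(e, s(s(0)))), s(k(e, k(k(e, s(0)), s(s(0))))))))   [R5 at 1]
2. k(0, s(k(k(e, k(e, s(s(0)))), s(k(e, k(k(e, s(0)), s(s(0))))))))  →  k(k(e, k(e, s(s(0)))), s(k(e, k(k(e, s(0)), s(s(0))))))   [R1 at ε]
3. k(k(e, k(e, s(s(0)))), s(k(e, k(k(e, s(0)), s(s(0))))))  →  k(k(e, s(0)), s(k(e, k(k(e, s(0)), s(s(0))))))   [R2 at 1.2]
4. k(k(e, s(0)), s(k(e, k(k(e, s(0)), s(s(0))))))  →  k(0, s(k(e, k(k(e, s(0)), s(s(0))))))   [R4 at 1]
5. k(0, s(k(e, k(k(e, s(0)), s(s(0))))))  →  k(e, k(k(e, s(0)), s(s(0))))   [R1 at ε]
6. k(e, k(k(e, s(0)), s(s(0))))  →  k(e, k(0, s(s(0))))   [R4 at 2.1]
7. k(e, k(0, s(s(0))))  →  k(e, s(0))   [R1 at 2]
8. k(e, s(0))  →  0   [R4 at ε]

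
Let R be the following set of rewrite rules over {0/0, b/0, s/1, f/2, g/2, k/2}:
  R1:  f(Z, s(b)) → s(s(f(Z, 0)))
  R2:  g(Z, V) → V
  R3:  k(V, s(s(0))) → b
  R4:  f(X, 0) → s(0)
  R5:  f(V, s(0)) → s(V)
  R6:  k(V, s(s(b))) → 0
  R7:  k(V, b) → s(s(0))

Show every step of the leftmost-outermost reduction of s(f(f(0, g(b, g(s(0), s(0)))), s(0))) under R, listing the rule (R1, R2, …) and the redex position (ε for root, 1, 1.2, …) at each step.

1. s(f(f(0, g(b, g(s(0), s(0)))), s(0)))  →  s(s(f(0, g(b, g(s(0), s(0))))))   [R5 at 1]
2. s(s(f(0, g(b, g(s(0), s(0))))))  →  s(s(f(0, g(s(0), s(0)))))   [R2 at 1.1.2]
3. s(s(f(0, g(s(0), s(0)))))  →  s(s(f(0, s(0))))   [R2 at 1.1.2]
4. s(s(f(0, s(0))))  →  s(s(s(0)))   [R5 at 1.1]

s(s(s(0)))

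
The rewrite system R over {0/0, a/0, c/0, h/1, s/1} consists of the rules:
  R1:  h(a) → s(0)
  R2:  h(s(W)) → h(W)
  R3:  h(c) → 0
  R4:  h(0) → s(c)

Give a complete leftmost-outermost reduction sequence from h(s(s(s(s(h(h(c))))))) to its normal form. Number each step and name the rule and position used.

0

1. h(s(s(s(s(h(h(c)))))))  →  h(s(s(s(h(h(c))))))   [R2 at ε]
2. h(s(s(s(h(h(c))))))  →  h(s(s(h(h(c)))))   [R2 at ε]
3. h(s(s(h(h(c)))))  →  h(s(h(h(c))))   [R2 at ε]
4. h(s(h(h(c))))  →  h(h(h(c)))   [R2 at ε]
5. h(h(h(c)))  →  h(h(0))   [R3 at 1.1]
6. h(h(0))  →  h(s(c))   [R4 at 1]
7. h(s(c))  →  h(c)   [R2 at ε]
8. h(c)  →  0   [R3 at ε]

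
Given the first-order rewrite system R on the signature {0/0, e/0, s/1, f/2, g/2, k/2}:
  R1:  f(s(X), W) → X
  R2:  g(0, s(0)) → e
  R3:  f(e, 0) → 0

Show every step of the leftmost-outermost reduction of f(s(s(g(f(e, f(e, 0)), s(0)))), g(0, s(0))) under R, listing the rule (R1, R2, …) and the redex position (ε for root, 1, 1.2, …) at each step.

1. f(s(s(g(f(e, f(e, 0)), s(0)))), g(0, s(0)))  →  s(g(f(e, f(e, 0)), s(0)))   [R1 at ε]
2. s(g(f(e, f(e, 0)), s(0)))  →  s(g(f(e, 0), s(0)))   [R3 at 1.1.2]
3. s(g(f(e, 0), s(0)))  →  s(g(0, s(0)))   [R3 at 1.1]
4. s(g(0, s(0)))  →  s(e)   [R2 at 1]

s(e)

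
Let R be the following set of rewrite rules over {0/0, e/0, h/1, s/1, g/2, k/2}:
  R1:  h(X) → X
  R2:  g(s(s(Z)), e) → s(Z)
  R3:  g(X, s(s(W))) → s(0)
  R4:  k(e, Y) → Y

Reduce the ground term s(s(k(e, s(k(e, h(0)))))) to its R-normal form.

s(s(s(0)))

1. s(s(k(e, s(k(e, h(0))))))  →  s(s(s(k(e, h(0)))))   [R4 at 1.1]
2. s(s(s(k(e, h(0)))))  →  s(s(s(h(0))))   [R4 at 1.1.1]
3. s(s(s(h(0))))  →  s(s(s(0)))   [R1 at 1.1.1]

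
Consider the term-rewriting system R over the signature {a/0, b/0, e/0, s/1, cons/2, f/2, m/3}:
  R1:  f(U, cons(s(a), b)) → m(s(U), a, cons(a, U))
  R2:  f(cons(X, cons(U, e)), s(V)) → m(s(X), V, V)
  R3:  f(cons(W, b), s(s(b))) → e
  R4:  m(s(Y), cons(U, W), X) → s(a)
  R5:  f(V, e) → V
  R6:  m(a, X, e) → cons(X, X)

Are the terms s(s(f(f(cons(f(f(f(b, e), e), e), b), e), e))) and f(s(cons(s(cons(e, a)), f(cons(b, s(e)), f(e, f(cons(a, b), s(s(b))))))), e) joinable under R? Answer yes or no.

Reduce t₁ = s(s(f(f(cons(f(f(f(b, e), e), e), b), e), e))):
1. s(s(f(f(cons(f(f(f(b, e), e), e), b), e), e)))  →  s(s(f(cons(f(f(f(b, e), e), e), b), e)))   [R5 at 1.1]
2. s(s(f(cons(f(f(f(b, e), e), e), b), e)))  →  s(s(cons(f(f(f(b, e), e), e), b)))   [R5 at 1.1]
3. s(s(cons(f(f(f(b, e), e), e), b)))  →  s(s(cons(f(f(b, e), e), b)))   [R5 at 1.1.1]
4. s(s(cons(f(f(b, e), e), b)))  →  s(s(cons(f(b, e), b)))   [R5 at 1.1.1]
5. s(s(cons(f(b, e), b)))  →  s(s(cons(b, b)))   [R5 at 1.1.1]

Reduce t₂ = f(s(cons(s(cons(e, a)), f(cons(b, s(e)), f(e, f(cons(a, b), s(s(b))))))), e):
1. f(s(cons(s(cons(e, a)), f(cons(b, s(e)), f(e, f(cons(a, b), s(s(b))))))), e)  →  s(cons(s(cons(e, a)), f(cons(b, s(e)), f(e, f(cons(a, b), s(s(b)))))))   [R5 at ε]
2. s(cons(s(cons(e, a)), f(cons(b, s(e)), f(e, f(cons(a, b), s(s(b)))))))  →  s(cons(s(cons(e, a)), f(cons(b, s(e)), f(e, e))))   [R3 at 1.2.2.2]
3. s(cons(s(cons(e, a)), f(cons(b, s(e)), f(e, e))))  →  s(cons(s(cons(e, a)), f(cons(b, s(e)), e)))   [R5 at 1.2.2]
4. s(cons(s(cons(e, a)), f(cons(b, s(e)), e)))  →  s(cons(s(cons(e, a)), cons(b, s(e))))   [R5 at 1.2]

no — NF(t₁) = s(s(cons(b, b))), NF(t₂) = s(cons(s(cons(e, a)), cons(b, s(e))))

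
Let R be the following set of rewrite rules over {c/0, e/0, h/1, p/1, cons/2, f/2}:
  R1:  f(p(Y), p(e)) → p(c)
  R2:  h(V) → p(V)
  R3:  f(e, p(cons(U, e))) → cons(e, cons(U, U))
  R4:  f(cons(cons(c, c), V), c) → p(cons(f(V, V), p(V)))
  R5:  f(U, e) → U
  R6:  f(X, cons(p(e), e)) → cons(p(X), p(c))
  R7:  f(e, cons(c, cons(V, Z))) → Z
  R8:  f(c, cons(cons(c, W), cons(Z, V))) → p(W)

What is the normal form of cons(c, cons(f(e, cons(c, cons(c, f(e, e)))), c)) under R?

1. cons(c, cons(f(e, cons(c, cons(c, f(e, e)))), c))  →  cons(c, cons(f(e, e), c))   [R7 at 2.1]
2. cons(c, cons(f(e, e), c))  →  cons(c, cons(e, c))   [R5 at 2.1]

cons(c, cons(e, c))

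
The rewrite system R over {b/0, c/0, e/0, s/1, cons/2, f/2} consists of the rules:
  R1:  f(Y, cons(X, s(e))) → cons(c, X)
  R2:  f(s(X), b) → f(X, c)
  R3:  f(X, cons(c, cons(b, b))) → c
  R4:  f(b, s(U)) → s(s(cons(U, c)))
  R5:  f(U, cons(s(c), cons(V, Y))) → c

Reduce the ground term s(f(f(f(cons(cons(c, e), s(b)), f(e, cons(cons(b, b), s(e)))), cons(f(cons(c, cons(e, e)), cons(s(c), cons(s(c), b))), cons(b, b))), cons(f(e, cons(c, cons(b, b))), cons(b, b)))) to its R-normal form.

1. s(f(f(f(cons(cons(c, e), s(b)), f(e, cons(cons(b, b), s(e)))), cons(f(cons(c, cons(e, e)), cons(s(c), cons(s(c), b))), cons(b, b))), cons(f(e, cons(c, cons(b, b))), cons(b, b))))  →  s(f(f(f(cons(cons(c, e), s(b)), cons(c, cons(b, b))), cons(f(cons(c, cons(e, e)), cons(s(c), cons(s(c), b))), cons(b, b))), cons(f(e, cons(c, cons(b, b))), cons(b, b))))   [R1 at 1.1.1.2]
2. s(f(f(f(cons(cons(c, e), s(b)), cons(c, cons(b, b))), cons(f(cons(c, cons(e, e)), cons(s(c), cons(s(c), b))), cons(b, b))), cons(f(e, cons(c, cons(b, b))), cons(b, b))))  →  s(f(f(c, cons(f(cons(c, cons(e, e)), cons(s(c), cons(s(c), b))), cons(b, b))), cons(f(e, cons(c, cons(b, b))), cons(b, b))))   [R3 at 1.1.1]
3. s(f(f(c, cons(f(cons(c, cons(e, e)), cons(s(c), cons(s(c), b))), cons(b, b))), cons(f(e, cons(c, cons(b, b))), cons(b, b))))  →  s(f(f(c, cons(c, cons(b, b))), cons(f(e, cons(c, cons(b, b))), cons(b, b))))   [R5 at 1.1.2.1]
4. s(f(f(c, cons(c, cons(b, b))), cons(f(e, cons(c, cons(b, b))), cons(b, b))))  →  s(f(c, cons(f(e, cons(c, cons(b, b))), cons(b, b))))   [R3 at 1.1]
5. s(f(c, cons(f(e, cons(c, cons(b, b))), cons(b, b))))  →  s(f(c, cons(c, cons(b, b))))   [R3 at 1.2.1]
6. s(f(c, cons(c, cons(b, b))))  →  s(c)   [R3 at 1]

s(c)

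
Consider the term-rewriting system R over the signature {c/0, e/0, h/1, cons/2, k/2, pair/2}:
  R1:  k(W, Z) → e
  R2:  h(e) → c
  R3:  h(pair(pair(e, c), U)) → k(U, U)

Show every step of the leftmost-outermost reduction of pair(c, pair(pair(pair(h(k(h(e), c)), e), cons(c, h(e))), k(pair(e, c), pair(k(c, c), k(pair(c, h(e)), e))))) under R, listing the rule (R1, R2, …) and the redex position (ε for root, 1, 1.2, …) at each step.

1. pair(c, pair(pair(pair(h(k(h(e), c)), e), cons(c, h(e))), k(pair(e, c), pair(k(c, c), k(pair(c, h(e)), e)))))  →  pair(c, pair(pair(pair(h(e), e), cons(c, h(e))), k(pair(e, c), pair(k(c, c), k(pair(c, h(e)), e)))))   [R1 at 2.1.1.1.1]
2. pair(c, pair(pair(pair(h(e), e), cons(c, h(e))), k(pair(e, c), pair(k(c, c), k(pair(c, h(e)), e)))))  →  pair(c, pair(pair(pair(c, e), cons(c, h(e))), k(pair(e, c), pair(k(c, c), k(pair(c, h(e)), e)))))   [R2 at 2.1.1.1]
3. pair(c, pair(pair(pair(c, e), cons(c, h(e))), k(pair(e, c), pair(k(c, c), k(pair(c, h(e)), e)))))  →  pair(c, pair(pair(pair(c, e), cons(c, c)), k(pair(e, c), pair(k(c, c), k(pair(c, h(e)), e)))))   [R2 at 2.1.2.2]
4. pair(c, pair(pair(pair(c, e), cons(c, c)), k(pair(e, c), pair(k(c, c), k(pair(c, h(e)), e)))))  →  pair(c, pair(pair(pair(c, e), cons(c, c)), e))   [R1 at 2.2]

pair(c, pair(pair(pair(c, e), cons(c, c)), e))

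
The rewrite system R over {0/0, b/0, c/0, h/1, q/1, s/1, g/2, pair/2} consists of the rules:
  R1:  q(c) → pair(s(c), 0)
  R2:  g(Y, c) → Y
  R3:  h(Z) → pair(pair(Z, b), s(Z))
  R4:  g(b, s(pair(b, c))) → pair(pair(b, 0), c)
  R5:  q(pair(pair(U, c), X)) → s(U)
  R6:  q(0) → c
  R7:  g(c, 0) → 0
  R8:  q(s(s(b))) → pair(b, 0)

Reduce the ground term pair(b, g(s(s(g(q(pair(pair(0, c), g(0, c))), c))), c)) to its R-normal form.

1. pair(b, g(s(s(g(q(pair(pair(0, c), g(0, c))), c))), c))  →  pair(b, s(s(g(q(pair(pair(0, c), g(0, c))), c))))   [R2 at 2]
2. pair(b, s(s(g(q(pair(pair(0, c), g(0, c))), c))))  →  pair(b, s(s(q(pair(pair(0, c), g(0, c))))))   [R2 at 2.1.1]
3. pair(b, s(s(q(pair(pair(0, c), g(0, c))))))  →  pair(b, s(s(s(0))))   [R5 at 2.1.1]

pair(b, s(s(s(0))))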